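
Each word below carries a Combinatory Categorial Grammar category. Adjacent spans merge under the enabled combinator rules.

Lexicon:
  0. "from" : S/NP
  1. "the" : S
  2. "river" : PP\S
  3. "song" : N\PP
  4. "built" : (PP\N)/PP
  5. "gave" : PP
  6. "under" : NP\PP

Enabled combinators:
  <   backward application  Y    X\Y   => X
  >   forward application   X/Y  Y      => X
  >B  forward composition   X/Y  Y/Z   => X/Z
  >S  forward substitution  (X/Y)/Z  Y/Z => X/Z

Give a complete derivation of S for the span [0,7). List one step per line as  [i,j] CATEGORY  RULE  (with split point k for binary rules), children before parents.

[0,1] S/NP  lex  "from"
[1,2] S  lex  "the"
[2,3] PP\S  lex  "river"
[1,3] PP  <  k=2
[3,4] N\PP  lex  "song"
[1,4] N  <  k=3
[4,5] (PP\N)/PP  lex  "built"
[5,6] PP  lex  "gave"
[4,6] PP\N  >  k=5
[1,6] PP  <  k=4
[6,7] NP\PP  lex  "under"
[1,7] NP  <  k=6
[0,7] S  >  k=1

[0,7] S   >
  [0,1] "from" : S/NP
  [1,7] NP   <
    [1,6] PP   <
      [1,4] N   <
        [1,3] PP   <
          [1,2] "the" : S
          [2,3] "river" : PP\S
        [3,4] "song" : N\PP
      [4,6] PP\N   >
        [4,5] "built" : (PP\N)/PP
        [5,6] "gave" : PP
    [6,7] "under" : NP\PP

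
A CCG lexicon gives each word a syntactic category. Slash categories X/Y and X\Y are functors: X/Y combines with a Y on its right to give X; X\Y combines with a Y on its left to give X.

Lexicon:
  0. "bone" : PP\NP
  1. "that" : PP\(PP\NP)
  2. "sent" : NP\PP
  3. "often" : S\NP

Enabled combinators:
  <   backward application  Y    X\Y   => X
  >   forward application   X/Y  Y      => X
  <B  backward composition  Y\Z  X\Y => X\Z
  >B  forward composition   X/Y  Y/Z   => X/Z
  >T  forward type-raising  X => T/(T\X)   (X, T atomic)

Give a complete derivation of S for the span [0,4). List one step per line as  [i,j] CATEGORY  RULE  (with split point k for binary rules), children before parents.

[0,1] PP\NP  lex  "bone"
[1,2] PP\(PP\NP)  lex  "that"
[0,2] PP  <  k=1
[2,3] NP\PP  lex  "sent"
[0,3] NP  <  k=2
[3,4] S\NP  lex  "often"
[0,4] S  <  k=3

[0,4] S   <
  [0,3] NP   <
    [0,2] PP   <
      [0,1] "bone" : PP\NP
      [1,2] "that" : PP\(PP\NP)
    [2,3] "sent" : NP\PP
  [3,4] "often" : S\NP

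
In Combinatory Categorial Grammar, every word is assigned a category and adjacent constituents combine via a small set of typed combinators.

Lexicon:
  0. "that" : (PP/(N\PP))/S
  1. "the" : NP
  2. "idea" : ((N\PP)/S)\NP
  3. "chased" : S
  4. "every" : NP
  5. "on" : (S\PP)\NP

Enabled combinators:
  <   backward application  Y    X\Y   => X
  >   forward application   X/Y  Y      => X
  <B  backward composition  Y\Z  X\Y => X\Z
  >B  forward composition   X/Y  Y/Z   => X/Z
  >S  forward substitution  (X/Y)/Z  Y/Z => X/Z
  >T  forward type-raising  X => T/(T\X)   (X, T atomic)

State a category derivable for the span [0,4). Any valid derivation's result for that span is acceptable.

[0,6] S   <
  [0,4] PP   >
    [0,3] PP/S   >S
      [0,1] "that" : (PP/(N\PP))/S
      [1,3] (N\PP)/S   <
        [1,2] "the" : NP
        [2,3] "idea" : ((N\PP)/S)\NP
    [3,4] "chased" : S
  [4,6] S\PP   <
    [4,5] "every" : NP
    [5,6] "on" : (S\PP)\NP

PP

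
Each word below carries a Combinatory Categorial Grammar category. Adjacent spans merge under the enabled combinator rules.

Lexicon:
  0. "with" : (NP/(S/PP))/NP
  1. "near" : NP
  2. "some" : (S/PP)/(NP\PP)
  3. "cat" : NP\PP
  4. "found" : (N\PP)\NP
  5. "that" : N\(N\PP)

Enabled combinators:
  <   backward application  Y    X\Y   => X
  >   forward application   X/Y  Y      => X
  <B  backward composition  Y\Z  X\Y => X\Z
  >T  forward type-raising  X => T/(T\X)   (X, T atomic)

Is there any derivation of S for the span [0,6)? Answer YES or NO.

NO

(NP/(S/PP))/NP NP (S/PP)/(NP\PP) NP\PP (N\PP)\NP N\(N\PP)
CKY chart[0,6] = {N, N/(N\N), NP/(NP\N), PP/(PP\N), S/(S\N)}; S ∉ chart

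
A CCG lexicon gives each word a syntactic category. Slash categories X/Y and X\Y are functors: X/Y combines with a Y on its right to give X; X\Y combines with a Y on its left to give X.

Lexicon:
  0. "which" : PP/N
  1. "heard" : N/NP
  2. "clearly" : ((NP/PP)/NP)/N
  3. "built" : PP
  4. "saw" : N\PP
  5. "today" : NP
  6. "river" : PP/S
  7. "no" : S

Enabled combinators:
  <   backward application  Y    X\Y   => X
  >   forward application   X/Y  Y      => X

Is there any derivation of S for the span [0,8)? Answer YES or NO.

NO

PP/N N/NP ((NP/PP)/NP)/N PP N\PP NP PP/S S
CKY chart[0,8] = {PP}; S ∉ chart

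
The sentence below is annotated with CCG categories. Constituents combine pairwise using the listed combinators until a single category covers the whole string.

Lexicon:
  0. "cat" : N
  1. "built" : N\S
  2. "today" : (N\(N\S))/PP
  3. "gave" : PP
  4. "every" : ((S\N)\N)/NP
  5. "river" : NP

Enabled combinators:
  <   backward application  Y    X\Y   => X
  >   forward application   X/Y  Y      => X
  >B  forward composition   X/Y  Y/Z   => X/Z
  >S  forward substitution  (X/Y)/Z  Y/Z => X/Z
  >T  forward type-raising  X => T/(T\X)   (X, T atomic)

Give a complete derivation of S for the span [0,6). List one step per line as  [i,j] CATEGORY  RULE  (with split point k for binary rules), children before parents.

[0,6] S   <
  [0,1] "cat" : N
  [1,6] S\N   <
    [1,4] N   <
      [1,2] "built" : N\S
      [2,4] N\(N\S)   >
        [2,3] "today" : (N\(N\S))/PP
        [3,4] "gave" : PP
    [4,6] (S\N)\N   >
      [4,5] "every" : ((S\N)\N)/NP
      [5,6] "river" : NP

[0,1] N  lex  "cat"
[1,2] N\S  lex  "built"
[2,3] (N\(N\S))/PP  lex  "today"
[3,4] PP  lex  "gave"
[2,4] N\(N\S)  >  k=3
[1,4] N  <  k=2
[4,5] ((S\N)\N)/NP  lex  "every"
[5,6] NP  lex  "river"
[4,6] (S\N)\N  >  k=5
[1,6] S\N  <  k=4
[0,6] S  <  k=1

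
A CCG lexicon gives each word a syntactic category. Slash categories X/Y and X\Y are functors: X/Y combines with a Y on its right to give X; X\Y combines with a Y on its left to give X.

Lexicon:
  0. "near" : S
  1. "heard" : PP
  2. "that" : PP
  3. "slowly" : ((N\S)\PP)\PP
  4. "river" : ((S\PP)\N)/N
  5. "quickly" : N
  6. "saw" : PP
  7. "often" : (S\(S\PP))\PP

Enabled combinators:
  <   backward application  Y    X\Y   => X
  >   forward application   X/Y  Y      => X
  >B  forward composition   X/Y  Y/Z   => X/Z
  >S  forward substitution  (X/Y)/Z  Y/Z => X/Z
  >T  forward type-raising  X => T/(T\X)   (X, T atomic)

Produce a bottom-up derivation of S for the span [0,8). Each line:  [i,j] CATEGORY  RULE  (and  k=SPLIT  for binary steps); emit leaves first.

[0,8] S   <
  [0,6] S\PP   <
    [0,4] N   <
      [0,1] "near" : S
      [1,4] N\S   <
        [1,2] "heard" : PP
        [2,4] (N\S)\PP   <
          [2,3] "that" : PP
          [3,4] "slowly" : ((N\S)\PP)\PP
    [4,6] (S\PP)\N   >
      [4,5] "river" : ((S\PP)\N)/N
      [5,6] "quickly" : N
  [6,8] S\(S\PP)   <
    [6,7] "saw" : PP
    [7,8] "often" : (S\(S\PP))\PP

[0,1] S  lex  "near"
[1,2] PP  lex  "heard"
[2,3] PP  lex  "that"
[3,4] ((N\S)\PP)\PP  lex  "slowly"
[2,4] (N\S)\PP  <  k=3
[1,4] N\S  <  k=2
[0,4] N  <  k=1
[4,5] ((S\PP)\N)/N  lex  "river"
[5,6] N  lex  "quickly"
[4,6] (S\PP)\N  >  k=5
[0,6] S\PP  <  k=4
[6,7] PP  lex  "saw"
[7,8] (S\(S\PP))\PP  lex  "often"
[6,8] S\(S\PP)  <  k=7
[0,8] S  <  k=6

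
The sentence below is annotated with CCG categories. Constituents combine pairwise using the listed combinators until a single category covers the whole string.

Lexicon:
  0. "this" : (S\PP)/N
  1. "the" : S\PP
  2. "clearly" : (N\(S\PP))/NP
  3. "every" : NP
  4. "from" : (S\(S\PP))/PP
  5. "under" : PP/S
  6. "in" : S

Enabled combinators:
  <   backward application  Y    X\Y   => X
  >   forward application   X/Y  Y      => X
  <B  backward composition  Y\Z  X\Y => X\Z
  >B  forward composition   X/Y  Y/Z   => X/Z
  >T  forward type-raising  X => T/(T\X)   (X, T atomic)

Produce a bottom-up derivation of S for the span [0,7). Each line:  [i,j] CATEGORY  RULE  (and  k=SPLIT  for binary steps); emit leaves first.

[0,7] S   <
  [0,4] S\PP   >
    [0,1] "this" : (S\PP)/N
    [1,4] N   <
      [1,2] "the" : S\PP
      [2,4] N\(S\PP)   >
        [2,3] "clearly" : (N\(S\PP))/NP
        [3,4] "every" : NP
  [4,7] S\(S\PP)   >
    [4,5] "from" : (S\(S\PP))/PP
    [5,7] PP   >
      [5,6] "under" : PP/S
      [6,7] "in" : S

[0,1] (S\PP)/N  lex  "this"
[1,2] S\PP  lex  "the"
[2,3] (N\(S\PP))/NP  lex  "clearly"
[3,4] NP  lex  "every"
[2,4] N\(S\PP)  >  k=3
[1,4] N  <  k=2
[0,4] S\PP  >  k=1
[4,5] (S\(S\PP))/PP  lex  "from"
[5,6] PP/S  lex  "under"
[6,7] S  lex  "in"
[5,7] PP  >  k=6
[4,7] S\(S\PP)  >  k=5
[0,7] S  <  k=4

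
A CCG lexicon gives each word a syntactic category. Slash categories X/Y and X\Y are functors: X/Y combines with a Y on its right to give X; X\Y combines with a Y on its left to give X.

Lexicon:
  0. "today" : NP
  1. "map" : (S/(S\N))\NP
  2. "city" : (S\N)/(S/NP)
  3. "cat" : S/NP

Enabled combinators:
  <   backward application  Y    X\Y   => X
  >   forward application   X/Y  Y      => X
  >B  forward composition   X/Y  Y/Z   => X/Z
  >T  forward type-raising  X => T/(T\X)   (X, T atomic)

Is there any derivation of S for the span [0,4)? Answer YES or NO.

YES

[0,4] S   >
  [0,2] S/(S\N)   <
    [0,1] "today" : NP
    [1,2] "map" : (S/(S\N))\NP
  [2,4] S\N   >
    [2,3] "city" : (S\N)/(S/NP)
    [3,4] "cat" : S/NP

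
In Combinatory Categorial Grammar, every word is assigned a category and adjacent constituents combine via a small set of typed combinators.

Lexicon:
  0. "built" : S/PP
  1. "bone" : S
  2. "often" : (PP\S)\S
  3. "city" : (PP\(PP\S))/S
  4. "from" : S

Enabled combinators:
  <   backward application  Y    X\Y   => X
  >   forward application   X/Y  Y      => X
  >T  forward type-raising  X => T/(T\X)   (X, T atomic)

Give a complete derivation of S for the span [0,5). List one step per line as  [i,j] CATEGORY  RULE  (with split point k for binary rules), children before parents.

[0,5] S   >
  [0,1] "built" : S/PP
  [1,5] PP   <
    [1,3] PP\S   <
      [1,2] "bone" : S
      [2,3] "often" : (PP\S)\S
    [3,5] PP\(PP\S)   >
      [3,4] "city" : (PP\(PP\S))/S
      [4,5] "from" : S

[0,1] S/PP  lex  "built"
[1,2] S  lex  "bone"
[2,3] (PP\S)\S  lex  "often"
[1,3] PP\S  <  k=2
[3,4] (PP\(PP\S))/S  lex  "city"
[4,5] S  lex  "from"
[3,5] PP\(PP\S)  >  k=4
[1,5] PP  <  k=3
[0,5] S  >  k=1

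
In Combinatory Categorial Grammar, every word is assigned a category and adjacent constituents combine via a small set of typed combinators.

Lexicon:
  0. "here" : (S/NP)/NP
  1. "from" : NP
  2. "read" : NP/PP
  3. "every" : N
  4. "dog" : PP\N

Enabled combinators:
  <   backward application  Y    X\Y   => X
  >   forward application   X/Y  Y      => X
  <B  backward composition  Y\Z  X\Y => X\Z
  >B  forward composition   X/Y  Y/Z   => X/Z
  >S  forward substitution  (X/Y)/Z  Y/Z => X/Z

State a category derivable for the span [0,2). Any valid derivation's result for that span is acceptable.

[0,5] S   >
  [0,3] S/PP   >B
    [0,2] S/NP   >
      [0,1] "here" : (S/NP)/NP
      [1,2] "from" : NP
    [2,3] "read" : NP/PP
  [3,5] PP   <
    [3,4] "every" : N
    [4,5] "dog" : PP\N

S/NP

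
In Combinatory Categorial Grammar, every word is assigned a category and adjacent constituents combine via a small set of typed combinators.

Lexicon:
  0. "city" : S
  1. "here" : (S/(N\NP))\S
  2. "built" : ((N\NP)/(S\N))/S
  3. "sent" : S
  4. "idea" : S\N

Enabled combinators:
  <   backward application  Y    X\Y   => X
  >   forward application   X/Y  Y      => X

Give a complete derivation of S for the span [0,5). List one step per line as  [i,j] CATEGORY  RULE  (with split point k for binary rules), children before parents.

[0,1] S  lex  "city"
[1,2] (S/(N\NP))\S  lex  "here"
[0,2] S/(N\NP)  <  k=1
[2,3] ((N\NP)/(S\N))/S  lex  "built"
[3,4] S  lex  "sent"
[2,4] (N\NP)/(S\N)  >  k=3
[4,5] S\N  lex  "idea"
[2,5] N\NP  >  k=4
[0,5] S  >  k=2

[0,5] S   >
  [0,2] S/(N\NP)   <
    [0,1] "city" : S
    [1,2] "here" : (S/(N\NP))\S
  [2,5] N\NP   >
    [2,4] (N\NP)/(S\N)   >
      [2,3] "built" : ((N\NP)/(S\N))/S
      [3,4] "sent" : S
    [4,5] "idea" : S\N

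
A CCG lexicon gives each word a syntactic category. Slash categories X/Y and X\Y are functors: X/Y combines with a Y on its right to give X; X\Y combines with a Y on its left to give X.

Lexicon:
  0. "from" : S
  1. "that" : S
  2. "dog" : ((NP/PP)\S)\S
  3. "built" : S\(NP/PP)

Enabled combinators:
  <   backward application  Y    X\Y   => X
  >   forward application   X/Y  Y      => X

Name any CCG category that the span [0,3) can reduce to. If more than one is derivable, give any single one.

NP/PP

[0,4] S   <
  [0,3] NP/PP   <
    [0,1] "from" : S
    [1,3] (NP/PP)\S   <
      [1,2] "that" : S
      [2,3] "dog" : ((NP/PP)\S)\S
  [3,4] "built" : S\(NP/PP)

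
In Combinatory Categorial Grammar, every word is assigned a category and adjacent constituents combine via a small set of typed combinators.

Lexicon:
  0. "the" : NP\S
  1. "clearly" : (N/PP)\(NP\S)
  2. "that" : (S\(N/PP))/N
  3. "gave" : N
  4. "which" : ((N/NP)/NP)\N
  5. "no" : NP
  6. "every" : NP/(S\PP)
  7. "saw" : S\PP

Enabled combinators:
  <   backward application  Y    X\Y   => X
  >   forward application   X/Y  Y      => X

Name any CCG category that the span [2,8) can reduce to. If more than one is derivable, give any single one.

[0,8] S   <
  [0,2] N/PP   <
    [0,1] "the" : NP\S
    [1,2] "clearly" : (N/PP)\(NP\S)
  [2,8] S\(N/PP)   >
    [2,3] "that" : (S\(N/PP))/N
    [3,8] N   >
      [3,6] N/NP   >
        [3,5] (N/NP)/NP   <
          [3,4] "gave" : N
          [4,5] "which" : ((N/NP)/NP)\N
        [5,6] "no" : NP
      [6,8] NP   >
        [6,7] "every" : NP/(S\PP)
        [7,8] "saw" : S\PP

S\(N/PP)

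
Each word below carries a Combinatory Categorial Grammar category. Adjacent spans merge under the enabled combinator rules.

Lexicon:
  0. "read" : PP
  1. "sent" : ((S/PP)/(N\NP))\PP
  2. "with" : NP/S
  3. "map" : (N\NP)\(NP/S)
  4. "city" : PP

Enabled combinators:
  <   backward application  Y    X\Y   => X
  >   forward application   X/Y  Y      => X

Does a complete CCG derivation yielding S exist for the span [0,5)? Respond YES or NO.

[0,5] S   >
  [0,4] S/PP   >
    [0,2] (S/PP)/(N\NP)   <
      [0,1] "read" : PP
      [1,2] "sent" : ((S/PP)/(N\NP))\PP
    [2,4] N\NP   <
      [2,3] "with" : NP/S
      [3,4] "map" : (N\NP)\(NP/S)
  [4,5] "city" : PP

YES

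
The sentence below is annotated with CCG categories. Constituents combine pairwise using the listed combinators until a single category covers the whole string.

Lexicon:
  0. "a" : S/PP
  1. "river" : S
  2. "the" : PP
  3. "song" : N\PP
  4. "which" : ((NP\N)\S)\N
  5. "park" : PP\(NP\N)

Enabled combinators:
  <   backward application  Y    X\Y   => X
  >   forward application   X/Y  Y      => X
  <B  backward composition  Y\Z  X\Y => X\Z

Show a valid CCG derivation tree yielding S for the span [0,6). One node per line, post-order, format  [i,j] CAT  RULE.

[0,1] S/PP  lex  "a"
[1,2] S  lex  "river"
[2,3] PP  lex  "the"
[3,4] N\PP  lex  "song"
[2,4] N  <  k=3
[4,5] ((NP\N)\S)\N  lex  "which"
[2,5] (NP\N)\S  <  k=4
[1,5] NP\N  <  k=2
[5,6] PP\(NP\N)  lex  "park"
[1,6] PP  <  k=5
[0,6] S  >  k=1

[0,6] S   >
  [0,1] "a" : S/PP
  [1,6] PP   <
    [1,5] NP\N   <
      [1,2] "river" : S
      [2,5] (NP\N)\S   <
        [2,4] N   <
          [2,3] "the" : PP
          [3,4] "song" : N\PP
        [4,5] "which" : ((NP\N)\S)\N
    [5,6] "park" : PP\(NP\N)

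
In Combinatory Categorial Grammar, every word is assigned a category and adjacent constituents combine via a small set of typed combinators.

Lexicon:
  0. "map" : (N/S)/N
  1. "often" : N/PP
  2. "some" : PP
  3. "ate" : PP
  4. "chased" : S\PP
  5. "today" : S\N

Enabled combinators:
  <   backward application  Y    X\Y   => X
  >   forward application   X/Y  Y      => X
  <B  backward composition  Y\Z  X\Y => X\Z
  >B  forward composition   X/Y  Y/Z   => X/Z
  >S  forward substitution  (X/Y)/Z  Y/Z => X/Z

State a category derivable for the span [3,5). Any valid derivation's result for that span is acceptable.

S

[0,6] S   <
  [0,5] N   >
    [0,3] N/S   >
      [0,1] "map" : (N/S)/N
      [1,3] N   >
        [1,2] "often" : N/PP
        [2,3] "some" : PP
    [3,5] S   <
      [3,4] "ate" : PP
      [4,5] "chased" : S\PP
  [5,6] "today" : S\N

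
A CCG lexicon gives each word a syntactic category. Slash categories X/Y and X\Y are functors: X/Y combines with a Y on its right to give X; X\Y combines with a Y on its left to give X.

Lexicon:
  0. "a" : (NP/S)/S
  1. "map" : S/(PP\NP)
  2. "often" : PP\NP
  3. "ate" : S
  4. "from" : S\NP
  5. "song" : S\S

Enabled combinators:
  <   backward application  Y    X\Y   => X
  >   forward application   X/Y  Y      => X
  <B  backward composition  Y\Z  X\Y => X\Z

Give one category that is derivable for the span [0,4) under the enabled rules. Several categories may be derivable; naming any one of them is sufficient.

[0,6] S   <
  [0,4] NP   >
    [0,3] NP/S   >
      [0,1] "a" : (NP/S)/S
      [1,3] S   >
        [1,2] "map" : S/(PP\NP)
        [2,3] "often" : PP\NP
    [3,4] "ate" : S
  [4,6] S\NP   <B
    [4,5] "from" : S\NP
    [5,6] "song" : S\S

NP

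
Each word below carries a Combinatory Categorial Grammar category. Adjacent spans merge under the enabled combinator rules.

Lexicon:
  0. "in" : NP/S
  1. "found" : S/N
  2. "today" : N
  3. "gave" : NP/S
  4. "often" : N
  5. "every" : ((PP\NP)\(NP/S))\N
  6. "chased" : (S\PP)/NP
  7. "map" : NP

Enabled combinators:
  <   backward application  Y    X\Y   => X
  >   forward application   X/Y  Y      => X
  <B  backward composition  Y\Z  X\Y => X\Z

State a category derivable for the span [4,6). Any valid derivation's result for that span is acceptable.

[0,8] S   <
  [0,3] NP   >
    [0,1] "in" : NP/S
    [1,3] S   >
      [1,2] "found" : S/N
      [2,3] "today" : N
  [3,8] S\NP   <B
    [3,6] PP\NP   <
      [3,4] "gave" : NP/S
      [4,6] (PP\NP)\(NP/S)   <
        [4,5] "often" : N
        [5,6] "every" : ((PP\NP)\(NP/S))\N
    [6,8] S\PP   >
      [6,7] "chased" : (S\PP)/NP
      [7,8] "map" : NP

(PP\NP)\(NP/S)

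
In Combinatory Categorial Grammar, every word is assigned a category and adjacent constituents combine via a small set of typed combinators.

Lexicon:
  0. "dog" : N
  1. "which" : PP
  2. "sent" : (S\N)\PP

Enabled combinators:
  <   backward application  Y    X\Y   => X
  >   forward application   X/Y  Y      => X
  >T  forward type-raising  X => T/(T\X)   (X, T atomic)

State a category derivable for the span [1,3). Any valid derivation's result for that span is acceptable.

[0,3] S   >
  [0,1] S/(S\N)   >T
    [0,1] "dog" : N
  [1,3] S\N   <
    [1,2] "which" : PP
    [2,3] "sent" : (S\N)\PP

S\N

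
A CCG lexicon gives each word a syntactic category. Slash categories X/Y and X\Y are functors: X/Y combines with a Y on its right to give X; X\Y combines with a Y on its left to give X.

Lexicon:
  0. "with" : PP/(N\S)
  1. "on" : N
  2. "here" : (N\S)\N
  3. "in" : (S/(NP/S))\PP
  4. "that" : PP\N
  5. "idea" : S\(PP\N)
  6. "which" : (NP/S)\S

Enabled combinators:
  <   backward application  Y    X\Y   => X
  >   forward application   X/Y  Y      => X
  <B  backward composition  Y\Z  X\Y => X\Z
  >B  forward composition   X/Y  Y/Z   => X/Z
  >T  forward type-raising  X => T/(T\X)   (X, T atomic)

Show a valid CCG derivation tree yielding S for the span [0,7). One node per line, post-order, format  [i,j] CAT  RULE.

[0,7] S   >
  [0,4] S/(NP/S)   <
    [0,3] PP   >
      [0,1] "with" : PP/(N\S)
      [1,3] N\S   <
        [1,2] "on" : N
        [2,3] "here" : (N\S)\N
    [3,4] "in" : (S/(NP/S))\PP
  [4,7] NP/S   <
    [4,6] S   <
      [4,5] "that" : PP\N
      [5,6] "idea" : S\(PP\N)
    [6,7] "which" : (NP/S)\S

[0,1] PP/(N\S)  lex  "with"
[1,2] N  lex  "on"
[2,3] (N\S)\N  lex  "here"
[1,3] N\S  <  k=2
[0,3] PP  >  k=1
[3,4] (S/(NP/S))\PP  lex  "in"
[0,4] S/(NP/S)  <  k=3
[4,5] PP\N  lex  "that"
[5,6] S\(PP\N)  lex  "idea"
[4,6] S  <  k=5
[6,7] (NP/S)\S  lex  "which"
[4,7] NP/S  <  k=6
[0,7] S  >  k=4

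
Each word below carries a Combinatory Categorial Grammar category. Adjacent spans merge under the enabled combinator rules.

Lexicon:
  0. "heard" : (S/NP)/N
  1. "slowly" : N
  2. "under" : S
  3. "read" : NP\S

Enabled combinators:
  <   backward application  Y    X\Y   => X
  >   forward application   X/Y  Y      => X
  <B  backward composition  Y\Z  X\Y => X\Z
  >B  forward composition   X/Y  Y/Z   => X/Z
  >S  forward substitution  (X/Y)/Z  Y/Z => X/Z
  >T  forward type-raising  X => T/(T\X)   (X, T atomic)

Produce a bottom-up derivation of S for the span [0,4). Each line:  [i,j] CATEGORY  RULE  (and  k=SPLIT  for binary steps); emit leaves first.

[0,4] S   >
  [0,2] S/NP   >
    [0,1] "heard" : (S/NP)/N
    [1,2] "slowly" : N
  [2,4] NP   <
    [2,3] "under" : S
    [3,4] "read" : NP\S

[0,1] (S/NP)/N  lex  "heard"
[1,2] N  lex  "slowly"
[0,2] S/NP  >  k=1
[2,3] S  lex  "under"
[3,4] NP\S  lex  "read"
[2,4] NP  <  k=3
[0,4] S  >  k=2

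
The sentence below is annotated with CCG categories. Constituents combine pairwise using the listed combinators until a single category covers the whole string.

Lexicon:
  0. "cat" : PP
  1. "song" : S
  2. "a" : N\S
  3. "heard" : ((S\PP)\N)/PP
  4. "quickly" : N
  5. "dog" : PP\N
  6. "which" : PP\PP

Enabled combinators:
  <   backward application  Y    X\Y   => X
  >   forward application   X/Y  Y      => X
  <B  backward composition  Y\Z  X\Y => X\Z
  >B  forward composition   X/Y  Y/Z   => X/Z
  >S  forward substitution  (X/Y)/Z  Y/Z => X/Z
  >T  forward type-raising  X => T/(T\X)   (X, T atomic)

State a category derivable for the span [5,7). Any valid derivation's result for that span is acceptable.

[0,7] S   <
  [0,1] "cat" : PP
  [1,7] S\PP   <
    [1,3] N   <
      [1,2] "song" : S
      [2,3] "a" : N\S
    [3,7] (S\PP)\N   >
      [3,4] "heard" : ((S\PP)\N)/PP
      [4,7] PP   <
        [4,5] "quickly" : N
        [5,7] PP\N   <B
          [5,6] "dog" : PP\N
          [6,7] "which" : PP\PP

PP\N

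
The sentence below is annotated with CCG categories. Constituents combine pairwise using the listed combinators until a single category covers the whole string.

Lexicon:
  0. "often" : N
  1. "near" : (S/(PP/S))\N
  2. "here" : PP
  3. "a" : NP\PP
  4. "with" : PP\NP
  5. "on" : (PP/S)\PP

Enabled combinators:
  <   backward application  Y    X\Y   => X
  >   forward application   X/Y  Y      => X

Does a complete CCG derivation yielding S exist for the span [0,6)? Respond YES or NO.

[0,6] S   >
  [0,2] S/(PP/S)   <
    [0,1] "often" : N
    [1,2] "near" : (S/(PP/S))\N
  [2,6] PP/S   <
    [2,5] PP   <
      [2,4] NP   <
        [2,3] "here" : PP
        [3,4] "a" : NP\PP
      [4,5] "with" : PP\NP
    [5,6] "on" : (PP/S)\PP

YES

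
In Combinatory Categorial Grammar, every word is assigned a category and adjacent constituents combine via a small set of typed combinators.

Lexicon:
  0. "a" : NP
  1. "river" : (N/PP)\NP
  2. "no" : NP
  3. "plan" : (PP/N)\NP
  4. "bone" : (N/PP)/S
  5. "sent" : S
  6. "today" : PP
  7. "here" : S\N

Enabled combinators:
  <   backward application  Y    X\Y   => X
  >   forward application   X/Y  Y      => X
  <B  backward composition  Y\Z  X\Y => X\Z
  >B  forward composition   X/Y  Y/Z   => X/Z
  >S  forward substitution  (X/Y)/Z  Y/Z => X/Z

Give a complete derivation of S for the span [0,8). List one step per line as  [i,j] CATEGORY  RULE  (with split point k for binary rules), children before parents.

[0,8] S   <
  [0,7] N   >
    [0,2] N/PP   <
      [0,1] "a" : NP
      [1,2] "river" : (N/PP)\NP
    [2,7] PP   >
      [2,4] PP/N   <
        [2,3] "no" : NP
        [3,4] "plan" : (PP/N)\NP
      [4,7] N   >
        [4,6] N/PP   >
          [4,5] "bone" : (N/PP)/S
          [5,6] "sent" : S
        [6,7] "today" : PP
  [7,8] "here" : S\N

[0,1] NP  lex  "a"
[1,2] (N/PP)\NP  lex  "river"
[0,2] N/PP  <  k=1
[2,3] NP  lex  "no"
[3,4] (PP/N)\NP  lex  "plan"
[2,4] PP/N  <  k=3
[4,5] (N/PP)/S  lex  "bone"
[5,6] S  lex  "sent"
[4,6] N/PP  >  k=5
[6,7] PP  lex  "today"
[4,7] N  >  k=6
[2,7] PP  >  k=4
[0,7] N  >  k=2
[7,8] S\N  lex  "here"
[0,8] S  <  k=7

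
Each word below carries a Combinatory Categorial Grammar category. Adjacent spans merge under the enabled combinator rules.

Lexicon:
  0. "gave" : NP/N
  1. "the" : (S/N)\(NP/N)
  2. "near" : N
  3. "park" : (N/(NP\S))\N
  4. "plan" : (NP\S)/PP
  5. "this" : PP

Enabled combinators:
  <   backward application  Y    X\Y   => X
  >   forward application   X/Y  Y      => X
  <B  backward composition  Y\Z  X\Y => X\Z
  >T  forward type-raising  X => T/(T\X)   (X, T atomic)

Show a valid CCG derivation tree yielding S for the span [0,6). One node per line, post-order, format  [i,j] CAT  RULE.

[0,1] NP/N  lex  "gave"
[1,2] (S/N)\(NP/N)  lex  "the"
[0,2] S/N  <  k=1
[2,3] N  lex  "near"
[3,4] (N/(NP\S))\N  lex  "park"
[2,4] N/(NP\S)  <  k=3
[4,5] (NP\S)/PP  lex  "plan"
[5,6] PP  lex  "this"
[4,6] NP\S  >  k=5
[2,6] N  >  k=4
[0,6] S  >  k=2

[0,6] S   >
  [0,2] S/N   <
    [0,1] "gave" : NP/N
    [1,2] "the" : (S/N)\(NP/N)
  [2,6] N   >
    [2,4] N/(NP\S)   <
      [2,3] "near" : N
      [3,4] "park" : (N/(NP\S))\N
    [4,6] NP\S   >
      [4,5] "plan" : (NP\S)/PP
      [5,6] "this" : PP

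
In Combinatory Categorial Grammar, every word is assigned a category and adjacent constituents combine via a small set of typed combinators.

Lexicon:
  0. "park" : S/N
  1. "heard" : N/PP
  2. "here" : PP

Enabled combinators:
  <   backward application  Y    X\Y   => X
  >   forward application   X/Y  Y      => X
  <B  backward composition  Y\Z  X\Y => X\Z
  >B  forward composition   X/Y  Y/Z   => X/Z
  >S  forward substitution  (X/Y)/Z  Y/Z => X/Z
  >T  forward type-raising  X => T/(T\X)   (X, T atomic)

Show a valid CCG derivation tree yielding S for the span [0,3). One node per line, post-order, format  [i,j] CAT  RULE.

[0,1] S/N  lex  "park"
[1,2] N/PP  lex  "heard"
[2,3] PP  lex  "here"
[1,3] N  >  k=2
[0,3] S  >  k=1

[0,3] S   >
  [0,1] "park" : S/N
  [1,3] N   >
    [1,2] "heard" : N/PP
    [2,3] "here" : PP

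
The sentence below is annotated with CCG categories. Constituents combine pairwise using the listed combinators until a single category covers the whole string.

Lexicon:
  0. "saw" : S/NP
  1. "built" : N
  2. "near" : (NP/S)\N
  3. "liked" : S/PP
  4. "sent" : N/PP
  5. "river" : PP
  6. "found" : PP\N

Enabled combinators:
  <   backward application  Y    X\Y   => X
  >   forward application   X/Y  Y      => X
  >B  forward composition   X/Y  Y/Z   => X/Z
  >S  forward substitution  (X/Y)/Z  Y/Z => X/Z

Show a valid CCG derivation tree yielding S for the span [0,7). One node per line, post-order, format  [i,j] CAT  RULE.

[0,7] S   >
  [0,4] S/PP   >B
    [0,1] "saw" : S/NP
    [1,4] NP/PP   >B
      [1,3] NP/S   <
        [1,2] "built" : N
        [2,3] "near" : (NP/S)\N
      [3,4] "liked" : S/PP
  [4,7] PP   <
    [4,6] N   >
      [4,5] "sent" : N/PP
      [5,6] "river" : PP
    [6,7] "found" : PP\N

[0,1] S/NP  lex  "saw"
[1,2] N  lex  "built"
[2,3] (NP/S)\N  lex  "near"
[1,3] NP/S  <  k=2
[3,4] S/PP  lex  "liked"
[1,4] NP/PP  >B  k=3
[0,4] S/PP  >B  k=1
[4,5] N/PP  lex  "sent"
[5,6] PP  lex  "river"
[4,6] N  >  k=5
[6,7] PP\N  lex  "found"
[4,7] PP  <  k=6
[0,7] S  >  k=4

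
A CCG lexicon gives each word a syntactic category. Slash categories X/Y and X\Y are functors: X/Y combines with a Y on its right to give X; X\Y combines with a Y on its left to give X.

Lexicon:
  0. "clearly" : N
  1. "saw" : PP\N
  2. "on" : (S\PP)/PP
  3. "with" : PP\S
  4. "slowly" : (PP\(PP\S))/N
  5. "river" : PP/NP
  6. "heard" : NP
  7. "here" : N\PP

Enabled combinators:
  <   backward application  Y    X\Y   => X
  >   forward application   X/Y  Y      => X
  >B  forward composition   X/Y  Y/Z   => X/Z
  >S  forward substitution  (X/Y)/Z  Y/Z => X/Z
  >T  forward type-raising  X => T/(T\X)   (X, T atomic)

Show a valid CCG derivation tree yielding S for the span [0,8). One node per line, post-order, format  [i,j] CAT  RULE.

[0,8] S   <
  [0,2] PP   <
    [0,1] "clearly" : N
    [1,2] "saw" : PP\N
  [2,8] S\PP   >
    [2,3] "on" : (S\PP)/PP
    [3,8] PP   <
      [3,4] "with" : PP\S
      [4,8] PP\(PP\S)   >
        [4,5] "slowly" : (PP\(PP\S))/N
        [5,8] N   <
          [5,7] PP   >
            [5,6] "river" : PP/NP
            [6,7] "heard" : NP
          [7,8] "here" : N\PP

[0,1] N  lex  "clearly"
[1,2] PP\N  lex  "saw"
[0,2] PP  <  k=1
[2,3] (S\PP)/PP  lex  "on"
[3,4] PP\S  lex  "with"
[4,5] (PP\(PP\S))/N  lex  "slowly"
[5,6] PP/NP  lex  "river"
[6,7] NP  lex  "heard"
[5,7] PP  >  k=6
[7,8] N\PP  lex  "here"
[5,8] N  <  k=7
[4,8] PP\(PP\S)  >  k=5
[3,8] PP  <  k=4
[2,8] S\PP  >  k=3
[0,8] S  <  k=2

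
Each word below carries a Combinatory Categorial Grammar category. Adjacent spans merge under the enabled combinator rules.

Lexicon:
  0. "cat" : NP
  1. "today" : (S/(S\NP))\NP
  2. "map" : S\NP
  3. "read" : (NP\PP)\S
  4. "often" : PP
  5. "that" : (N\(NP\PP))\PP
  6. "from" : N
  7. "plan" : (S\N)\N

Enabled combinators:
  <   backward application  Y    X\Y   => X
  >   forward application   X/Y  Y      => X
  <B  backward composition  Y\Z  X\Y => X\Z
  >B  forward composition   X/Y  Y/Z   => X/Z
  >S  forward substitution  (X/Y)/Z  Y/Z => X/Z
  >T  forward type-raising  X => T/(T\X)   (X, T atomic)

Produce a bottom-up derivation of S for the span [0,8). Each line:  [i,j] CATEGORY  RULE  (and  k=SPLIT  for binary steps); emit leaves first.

[0,8] S   <
  [0,6] N   <
    [0,3] S   >
      [0,2] S/(S\NP)   <
        [0,1] "cat" : NP
        [1,2] "today" : (S/(S\NP))\NP
      [2,3] "map" : S\NP
    [3,6] N\S   <B
      [3,4] "read" : (NP\PP)\S
      [4,6] N\(NP\PP)   <
        [4,5] "often" : PP
        [5,6] "that" : (N\(NP\PP))\PP
  [6,8] S\N   <
    [6,7] "from" : N
    [7,8] "plan" : (S\N)\N

[0,1] NP  lex  "cat"
[1,2] (S/(S\NP))\NP  lex  "today"
[0,2] S/(S\NP)  <  k=1
[2,3] S\NP  lex  "map"
[0,3] S  >  k=2
[3,4] (NP\PP)\S  lex  "read"
[4,5] PP  lex  "often"
[5,6] (N\(NP\PP))\PP  lex  "that"
[4,6] N\(NP\PP)  <  k=5
[3,6] N\S  <B  k=4
[0,6] N  <  k=3
[6,7] N  lex  "from"
[7,8] (S\N)\N  lex  "plan"
[6,8] S\N  <  k=7
[0,8] S  <  k=6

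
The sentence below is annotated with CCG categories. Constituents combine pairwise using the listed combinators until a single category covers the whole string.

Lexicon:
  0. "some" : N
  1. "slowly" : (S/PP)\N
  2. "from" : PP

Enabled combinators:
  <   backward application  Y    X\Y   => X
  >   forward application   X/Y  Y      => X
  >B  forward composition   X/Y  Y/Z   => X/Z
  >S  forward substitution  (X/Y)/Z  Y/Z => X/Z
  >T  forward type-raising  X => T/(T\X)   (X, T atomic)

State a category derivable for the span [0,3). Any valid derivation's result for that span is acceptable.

[0,3] S   >
  [0,2] S/PP   <
    [0,1] "some" : N
    [1,2] "slowly" : (S/PP)\N
  [2,3] "from" : PP

S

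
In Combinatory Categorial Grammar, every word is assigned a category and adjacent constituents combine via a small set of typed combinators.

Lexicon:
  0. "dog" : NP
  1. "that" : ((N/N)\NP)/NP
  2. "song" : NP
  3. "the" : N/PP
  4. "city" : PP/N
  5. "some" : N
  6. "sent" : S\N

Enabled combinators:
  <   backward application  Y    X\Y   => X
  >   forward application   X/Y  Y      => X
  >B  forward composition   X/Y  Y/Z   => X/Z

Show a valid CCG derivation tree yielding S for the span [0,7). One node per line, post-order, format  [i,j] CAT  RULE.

[0,1] NP  lex  "dog"
[1,2] ((N/N)\NP)/NP  lex  "that"
[2,3] NP  lex  "song"
[1,3] (N/N)\NP  >  k=2
[0,3] N/N  <  k=1
[3,4] N/PP  lex  "the"
[0,4] N/PP  >B  k=3
[4,5] PP/N  lex  "city"
[5,6] N  lex  "some"
[4,6] PP  >  k=5
[0,6] N  >  k=4
[6,7] S\N  lex  "sent"
[0,7] S  <  k=6

[0,7] S   <
  [0,6] N   >
    [0,4] N/PP   >B
      [0,3] N/N   <
        [0,1] "dog" : NP
        [1,3] (N/N)\NP   >
          [1,2] "that" : ((N/N)\NP)/NP
          [2,3] "song" : NP
      [3,4] "the" : N/PP
    [4,6] PP   >
      [4,5] "city" : PP/N
      [5,6] "some" : N
  [6,7] "sent" : S\N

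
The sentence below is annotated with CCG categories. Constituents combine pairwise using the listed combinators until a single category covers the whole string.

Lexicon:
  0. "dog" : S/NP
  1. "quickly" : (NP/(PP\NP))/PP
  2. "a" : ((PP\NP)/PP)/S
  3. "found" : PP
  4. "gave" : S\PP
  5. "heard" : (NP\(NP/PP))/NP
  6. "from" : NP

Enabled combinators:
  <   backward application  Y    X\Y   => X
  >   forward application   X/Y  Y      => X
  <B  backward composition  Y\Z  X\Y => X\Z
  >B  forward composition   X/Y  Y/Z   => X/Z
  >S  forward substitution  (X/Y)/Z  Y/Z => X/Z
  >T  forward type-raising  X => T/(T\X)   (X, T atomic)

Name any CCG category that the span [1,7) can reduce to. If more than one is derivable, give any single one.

[0,7] S   >
  [0,1] "dog" : S/NP
  [1,7] NP   <
    [1,5] NP/PP   >S
      [1,2] "quickly" : (NP/(PP\NP))/PP
      [2,5] (PP\NP)/PP   >
        [2,3] "a" : ((PP\NP)/PP)/S
        [3,5] S   <
          [3,4] "found" : PP
          [4,5] "gave" : S\PP
    [5,7] NP\(NP/PP)   >
      [5,6] "heard" : (NP\(NP/PP))/NP
      [6,7] "from" : NP

NP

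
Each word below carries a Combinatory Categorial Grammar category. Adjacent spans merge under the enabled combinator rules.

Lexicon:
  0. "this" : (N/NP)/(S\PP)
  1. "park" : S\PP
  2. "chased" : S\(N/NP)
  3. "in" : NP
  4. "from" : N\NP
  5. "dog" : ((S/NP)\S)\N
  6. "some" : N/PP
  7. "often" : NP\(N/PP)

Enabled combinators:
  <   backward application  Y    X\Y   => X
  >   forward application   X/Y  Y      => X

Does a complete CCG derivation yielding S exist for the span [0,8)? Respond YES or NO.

YES

[0,8] S   >
  [0,6] S/NP   <
    [0,3] S   <
      [0,2] N/NP   >
        [0,1] "this" : (N/NP)/(S\PP)
        [1,2] "park" : S\PP
      [2,3] "chased" : S\(N/NP)
    [3,6] (S/NP)\S   <
      [3,5] N   <
        [3,4] "in" : NP
        [4,5] "from" : N\NP
      [5,6] "dog" : ((S/NP)\S)\N
  [6,8] NP   <
    [6,7] "some" : N/PP
    [7,8] "often" : NP\(N/PP)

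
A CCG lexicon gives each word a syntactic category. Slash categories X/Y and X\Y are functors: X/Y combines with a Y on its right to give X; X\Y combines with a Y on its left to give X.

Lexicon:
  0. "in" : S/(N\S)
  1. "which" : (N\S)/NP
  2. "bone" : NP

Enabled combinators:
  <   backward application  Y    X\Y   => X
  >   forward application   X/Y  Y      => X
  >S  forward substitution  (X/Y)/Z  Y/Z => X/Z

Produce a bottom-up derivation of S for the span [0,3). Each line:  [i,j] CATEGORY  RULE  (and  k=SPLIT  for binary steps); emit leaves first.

[0,1] S/(N\S)  lex  "in"
[1,2] (N\S)/NP  lex  "which"
[2,3] NP  lex  "bone"
[1,3] N\S  >  k=2
[0,3] S  >  k=1

[0,3] S   >
  [0,1] "in" : S/(N\S)
  [1,3] N\S   >
    [1,2] "which" : (N\S)/NP
    [2,3] "bone" : NP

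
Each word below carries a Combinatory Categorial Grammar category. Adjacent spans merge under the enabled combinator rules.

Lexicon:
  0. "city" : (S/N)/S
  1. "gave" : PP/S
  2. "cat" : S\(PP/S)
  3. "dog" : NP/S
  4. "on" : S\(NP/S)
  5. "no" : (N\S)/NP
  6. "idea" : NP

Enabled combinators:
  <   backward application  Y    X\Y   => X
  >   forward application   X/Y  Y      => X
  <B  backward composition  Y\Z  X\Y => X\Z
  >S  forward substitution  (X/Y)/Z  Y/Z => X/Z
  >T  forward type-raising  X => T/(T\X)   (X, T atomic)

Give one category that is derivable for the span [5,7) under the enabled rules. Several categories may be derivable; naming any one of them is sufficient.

N\S

[0,7] S   >
  [0,3] S/N   >
    [0,1] "city" : (S/N)/S
    [1,3] S   <
      [1,2] "gave" : PP/S
      [2,3] "cat" : S\(PP/S)
  [3,7] N   <
    [3,5] S   <
      [3,4] "dog" : NP/S
      [4,5] "on" : S\(NP/S)
    [5,7] N\S   >
      [5,6] "no" : (N\S)/NP
      [6,7] "idea" : NP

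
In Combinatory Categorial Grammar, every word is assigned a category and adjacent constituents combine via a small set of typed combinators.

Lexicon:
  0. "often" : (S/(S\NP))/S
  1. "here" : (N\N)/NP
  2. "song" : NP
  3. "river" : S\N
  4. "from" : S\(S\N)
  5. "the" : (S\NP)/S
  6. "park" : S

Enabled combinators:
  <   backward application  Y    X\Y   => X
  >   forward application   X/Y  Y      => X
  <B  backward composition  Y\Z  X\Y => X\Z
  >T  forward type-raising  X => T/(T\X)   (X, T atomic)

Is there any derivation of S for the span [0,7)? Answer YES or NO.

[0,7] S   >
  [0,5] S/(S\NP)   >
    [0,1] "often" : (S/(S\NP))/S
    [1,5] S   <
      [1,4] S\N   <B
        [1,3] N\N   >
          [1,2] "here" : (N\N)/NP
          [2,3] "song" : NP
        [3,4] "river" : S\N
      [4,5] "from" : S\(S\N)
  [5,7] S\NP   >
    [5,6] "the" : (S\NP)/S
    [6,7] "park" : S

YES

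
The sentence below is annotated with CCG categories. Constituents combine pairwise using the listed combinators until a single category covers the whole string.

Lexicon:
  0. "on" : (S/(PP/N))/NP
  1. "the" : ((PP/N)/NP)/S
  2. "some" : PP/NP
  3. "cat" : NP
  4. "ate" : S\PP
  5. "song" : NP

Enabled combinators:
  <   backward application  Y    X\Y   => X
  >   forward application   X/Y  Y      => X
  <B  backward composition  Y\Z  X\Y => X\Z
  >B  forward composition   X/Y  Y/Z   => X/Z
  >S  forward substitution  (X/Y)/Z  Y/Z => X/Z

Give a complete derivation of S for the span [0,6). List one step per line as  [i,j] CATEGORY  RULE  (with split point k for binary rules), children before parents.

[0,6] S   >
  [0,5] S/NP   >S
    [0,1] "on" : (S/(PP/N))/NP
    [1,5] (PP/N)/NP   >
      [1,2] "the" : ((PP/N)/NP)/S
      [2,5] S   <
        [2,4] PP   >
          [2,3] "some" : PP/NP
          [3,4] "cat" : NP
        [4,5] "ate" : S\PP
  [5,6] "song" : NP

[0,1] (S/(PP/N))/NP  lex  "on"
[1,2] ((PP/N)/NP)/S  lex  "the"
[2,3] PP/NP  lex  "some"
[3,4] NP  lex  "cat"
[2,4] PP  >  k=3
[4,5] S\PP  lex  "ate"
[2,5] S  <  k=4
[1,5] (PP/N)/NP  >  k=2
[0,5] S/NP  >S  k=1
[5,6] NP  lex  "song"
[0,6] S  >  k=5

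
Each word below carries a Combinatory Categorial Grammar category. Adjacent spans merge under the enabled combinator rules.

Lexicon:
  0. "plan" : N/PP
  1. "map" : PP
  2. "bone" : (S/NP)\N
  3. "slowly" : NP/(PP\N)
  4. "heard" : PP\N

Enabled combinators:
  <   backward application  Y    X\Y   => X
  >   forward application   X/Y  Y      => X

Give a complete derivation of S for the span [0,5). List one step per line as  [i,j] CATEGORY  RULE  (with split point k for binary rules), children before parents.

[0,5] S   >
  [0,3] S/NP   <
    [0,2] N   >
      [0,1] "plan" : N/PP
      [1,2] "map" : PP
    [2,3] "bone" : (S/NP)\N
  [3,5] NP   >
    [3,4] "slowly" : NP/(PP\N)
    [4,5] "heard" : PP\N

[0,1] N/PP  lex  "plan"
[1,2] PP  lex  "map"
[0,2] N  >  k=1
[2,3] (S/NP)\N  lex  "bone"
[0,3] S/NP  <  k=2
[3,4] NP/(PP\N)  lex  "slowly"
[4,5] PP\N  lex  "heard"
[3,5] NP  >  k=4
[0,5] S  >  k=3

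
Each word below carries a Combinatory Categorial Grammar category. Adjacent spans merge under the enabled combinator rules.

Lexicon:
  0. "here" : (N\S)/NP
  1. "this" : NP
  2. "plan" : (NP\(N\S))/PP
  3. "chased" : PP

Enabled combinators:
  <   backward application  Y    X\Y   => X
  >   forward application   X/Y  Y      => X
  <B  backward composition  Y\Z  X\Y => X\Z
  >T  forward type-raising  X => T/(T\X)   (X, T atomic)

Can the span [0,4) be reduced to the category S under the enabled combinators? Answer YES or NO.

NO

(N\S)/NP NP (NP\(N\S))/PP PP
CKY chart[0,4] = {N/(N\NP), NP, NP/(NP\NP), PP/(PP\NP), S/(S\NP)}; S ∉ chart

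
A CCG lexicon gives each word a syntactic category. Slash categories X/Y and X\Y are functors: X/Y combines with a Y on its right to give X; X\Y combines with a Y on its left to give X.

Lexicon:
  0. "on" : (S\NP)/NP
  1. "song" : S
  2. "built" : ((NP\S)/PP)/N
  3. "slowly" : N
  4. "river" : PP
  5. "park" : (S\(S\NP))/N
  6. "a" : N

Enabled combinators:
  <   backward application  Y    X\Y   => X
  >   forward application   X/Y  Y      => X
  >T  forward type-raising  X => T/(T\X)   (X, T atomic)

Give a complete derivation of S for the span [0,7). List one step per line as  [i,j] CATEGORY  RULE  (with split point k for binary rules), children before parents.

[0,7] S   <
  [0,5] S\NP   >
    [0,1] "on" : (S\NP)/NP
    [1,5] NP   <
      [1,2] "song" : S
      [2,5] NP\S   >
        [2,4] (NP\S)/PP   >
          [2,3] "built" : ((NP\S)/PP)/N
          [3,4] "slowly" : N
        [4,5] "river" : PP
  [5,7] S\(S\NP)   >
    [5,6] "park" : (S\(S\NP))/N
    [6,7] "a" : N

[0,1] (S\NP)/NP  lex  "on"
[1,2] S  lex  "song"
[2,3] ((NP\S)/PP)/N  lex  "built"
[3,4] N  lex  "slowly"
[2,4] (NP\S)/PP  >  k=3
[4,5] PP  lex  "river"
[2,5] NP\S  >  k=4
[1,5] NP  <  k=2
[0,5] S\NP  >  k=1
[5,6] (S\(S\NP))/N  lex  "park"
[6,7] N  lex  "a"
[5,7] S\(S\NP)  >  k=6
[0,7] S  <  k=5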